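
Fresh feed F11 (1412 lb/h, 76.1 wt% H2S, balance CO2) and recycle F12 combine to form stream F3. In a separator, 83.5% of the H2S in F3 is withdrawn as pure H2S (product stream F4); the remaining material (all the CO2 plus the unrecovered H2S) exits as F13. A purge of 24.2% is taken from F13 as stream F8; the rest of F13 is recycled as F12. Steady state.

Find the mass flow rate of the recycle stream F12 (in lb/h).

CO2 enters only via F11 and leaves only via the purge: 1412×0.239 = 0.242×(CO2 in F13), and the separator passes all CO2, so CO2 in F3 = CO2 in F13 = 1394.5 lb/h.
H2S in F3: m_A = 1412×0.761 + (1−0.242)·(1−0.835)·m_A, so m_A = 1074.5/0.8749 = 1228.1 lb/h.
F13 = (1−0.835)×1228.1 + 1394.5 = 1597.1 lb/h.
Recycle F12 = (1−0.242)×1597.1 = 1210.6 lb/h.

1211 lb/h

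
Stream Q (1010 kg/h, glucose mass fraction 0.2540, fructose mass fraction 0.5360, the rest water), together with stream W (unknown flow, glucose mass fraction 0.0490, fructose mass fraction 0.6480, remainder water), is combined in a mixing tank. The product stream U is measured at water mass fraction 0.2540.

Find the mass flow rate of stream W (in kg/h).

906.9 kg/h

Let W be the unknown flow. Total out = 1010 + W.
water balance: 212.1 + 0.303·W = 0.254·(1010 + W)
(0.303 − 0.254)·W = 0.254×1010 − 212.1 = 44.44
W = 44.44 / 0.049 = 906.94 kg/h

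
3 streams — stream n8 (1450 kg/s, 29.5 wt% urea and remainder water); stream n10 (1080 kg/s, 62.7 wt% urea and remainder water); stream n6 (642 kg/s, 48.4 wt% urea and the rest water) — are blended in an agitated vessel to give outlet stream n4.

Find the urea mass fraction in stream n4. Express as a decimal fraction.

Total flow out = 1450 + 1080 + 642 = 3172 kg/s.
urea in = 1450×0.295 + 1080×0.627 + 642×0.484 = 1415.6 kg/s.
urea mass fraction in n4 = 1415.6/3172 = 0.446.

0.446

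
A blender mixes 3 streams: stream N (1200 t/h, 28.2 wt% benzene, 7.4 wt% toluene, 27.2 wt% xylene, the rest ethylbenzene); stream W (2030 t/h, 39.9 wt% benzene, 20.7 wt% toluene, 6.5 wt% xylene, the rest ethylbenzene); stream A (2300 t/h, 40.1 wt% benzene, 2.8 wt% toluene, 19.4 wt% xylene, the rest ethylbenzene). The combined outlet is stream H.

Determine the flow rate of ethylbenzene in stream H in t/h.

1981 t/h

ethylbenzene out = ethylbenzene in = 1200×0.372 + 2030×0.329 + 2300×0.377 = 1981.4 t/h.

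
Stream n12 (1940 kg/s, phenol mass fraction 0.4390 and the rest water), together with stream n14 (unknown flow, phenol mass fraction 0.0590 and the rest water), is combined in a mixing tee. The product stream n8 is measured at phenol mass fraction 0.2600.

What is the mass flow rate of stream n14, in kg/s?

1728 kg/s

Let n14 be the unknown flow. Total out = 1940 + n14.
phenol balance: 851.66 + 0.059·n14 = 0.260·(1940 + n14)
(0.059 − 0.260)·n14 = 0.260×1940 − 851.66 = -347.26
n14 = -347.26 / -0.201 = 1727.7 kg/s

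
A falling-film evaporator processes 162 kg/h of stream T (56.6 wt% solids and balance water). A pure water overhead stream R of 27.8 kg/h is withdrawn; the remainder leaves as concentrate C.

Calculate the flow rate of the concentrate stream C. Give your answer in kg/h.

Concentrate = 162 − 27.8 = 134.2 kg/h.

134.2 kg/h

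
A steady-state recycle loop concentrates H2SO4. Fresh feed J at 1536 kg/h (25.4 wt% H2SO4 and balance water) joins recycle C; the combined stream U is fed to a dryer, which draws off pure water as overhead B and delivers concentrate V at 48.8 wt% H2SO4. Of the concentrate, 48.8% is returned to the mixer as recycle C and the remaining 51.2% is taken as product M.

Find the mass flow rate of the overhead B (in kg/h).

Overall H2SO4 balance (none leaves overhead): H2SO4 in fresh feed = H2SO4 in product, i.e. 1536×0.254 = (1−0.488)·V·0.488.
V = 390.14/(0.488×0.512) = 1561.5 kg/h.
Recycle C = 0.488×1561.5 = 762 kg/h.
Combined feed U = 1536 + 762 = 2298 kg/h.
Overhead B = U − V = 2298 − 1561.5 = 736.52 kg/h.

736.5 kg/h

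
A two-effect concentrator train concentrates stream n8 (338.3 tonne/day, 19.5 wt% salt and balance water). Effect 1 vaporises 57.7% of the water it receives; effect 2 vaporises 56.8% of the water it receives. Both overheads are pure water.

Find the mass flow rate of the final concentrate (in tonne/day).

water in feed = 338.3×0.805 = 272.33 tonne/day.
After stage 1: water left = (1−0.577)×272.33 = 115.2; stream total = 181.16 tonne/day.
After stage 2: water left = (1−0.568)×115.2 = 49.765; final concentrate = 115.73 tonne/day.

115.7 tonne/day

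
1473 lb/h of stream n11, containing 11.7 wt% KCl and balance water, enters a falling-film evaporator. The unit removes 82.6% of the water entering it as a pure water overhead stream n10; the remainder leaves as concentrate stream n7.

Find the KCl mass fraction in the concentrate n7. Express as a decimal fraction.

0.432

KCl is not removed: 1473×0.117 = 172.34 lb/h of KCl enters n7.
water entering = 1473×0.883 = 1300.7 lb/h; overhead removed = 0.826×1300.7 = 1074.3 lb/h.
Concentrate = 1473 − 1074.3 = 398.66 lb/h.
Mass fraction = 172.34/398.66 = 0.432.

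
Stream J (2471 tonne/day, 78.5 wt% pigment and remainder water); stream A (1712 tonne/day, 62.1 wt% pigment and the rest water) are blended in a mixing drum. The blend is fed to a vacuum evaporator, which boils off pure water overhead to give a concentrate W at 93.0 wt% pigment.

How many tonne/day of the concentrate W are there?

pigment entering = 2471×0.785 + 1712×0.621 = 3002.9 tonne/day.
All pigment reports to W, so W = 3002.9/0.930 = 3228.9 tonne/day.

3229 tonne/day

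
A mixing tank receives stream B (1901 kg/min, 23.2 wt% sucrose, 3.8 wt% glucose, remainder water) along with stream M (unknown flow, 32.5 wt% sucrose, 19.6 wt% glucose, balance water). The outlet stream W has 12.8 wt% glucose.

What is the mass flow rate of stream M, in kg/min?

2516 kg/min

Let M be the unknown flow. Total out = 1901 + M.
glucose balance: 72.238 + 0.196·M = 0.128·(1901 + M)
(0.196 − 0.128)·M = 0.128×1901 − 72.238 = 171.09
M = 171.09 / 0.068 = 2516 kg/min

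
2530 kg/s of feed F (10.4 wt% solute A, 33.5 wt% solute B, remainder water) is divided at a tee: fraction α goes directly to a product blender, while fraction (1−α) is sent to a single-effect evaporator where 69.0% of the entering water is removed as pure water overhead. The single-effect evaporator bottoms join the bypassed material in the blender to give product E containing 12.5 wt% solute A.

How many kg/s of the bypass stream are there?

All 2530×0.104 = 263.12 kg/s of solute A reaches E, so E = 263.12/0.125 = 2105 kg/s and vapour = 425.04 kg/s.
The evaporator receives (1−α)·2530 of feed at 0.561 water and removes 0.690 of that water:
0.690×0.561×(1−α)×2530 = 425.04
(1−α) = 425.04/979.34 = 0.4340;  α = 0.5660.
Bypass flow = 0.5660×2530 = 1432 kg/s.

1432 kg/s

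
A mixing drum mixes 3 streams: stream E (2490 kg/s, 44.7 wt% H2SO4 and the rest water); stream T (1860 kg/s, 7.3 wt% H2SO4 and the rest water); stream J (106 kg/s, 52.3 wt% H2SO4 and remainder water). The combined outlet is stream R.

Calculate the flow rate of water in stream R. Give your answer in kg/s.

3152 kg/s

water out = water in = 2490×0.553 + 1860×0.927 + 106×0.477 = 3151.8 kg/s.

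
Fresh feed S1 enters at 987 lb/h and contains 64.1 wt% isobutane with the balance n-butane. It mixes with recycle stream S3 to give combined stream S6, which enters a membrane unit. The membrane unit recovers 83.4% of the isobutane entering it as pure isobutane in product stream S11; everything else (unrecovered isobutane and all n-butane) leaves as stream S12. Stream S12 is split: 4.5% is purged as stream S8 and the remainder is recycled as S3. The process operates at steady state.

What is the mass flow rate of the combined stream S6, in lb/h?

n-butane enters only via S1 and leaves only via the purge: 987×0.359 = 0.045×(n-butane in S12), and the membrane unit passes all n-butane, so n-butane in S6 = n-butane in S12 = 7874.1 lb/h.
isobutane in S6: m_A = 987×0.641 + (1−0.045)·(1−0.834)·m_A, so m_A = 632.67/0.8415 = 751.86 lb/h.
S6 = 751.86 + 7874.1 = 8625.9 lb/h.

8626 lb/h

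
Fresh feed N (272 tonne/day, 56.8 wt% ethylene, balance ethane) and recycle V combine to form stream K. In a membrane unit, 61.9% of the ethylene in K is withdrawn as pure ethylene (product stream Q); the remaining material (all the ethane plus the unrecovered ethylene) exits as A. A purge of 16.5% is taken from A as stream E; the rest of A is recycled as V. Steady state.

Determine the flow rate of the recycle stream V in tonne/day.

ethane enters only via N and leaves only via the purge: 272×0.432 = 0.165×(ethane in A), and the membrane unit passes all ethane, so ethane in K = ethane in A = 712.15 tonne/day.
ethylene in K: m_A = 272×0.568 + (1−0.165)·(1−0.619)·m_A, so m_A = 154.5/0.6819 = 226.58 tonne/day.
A = (1−0.619)×226.58 + 712.15 = 798.47 tonne/day.
Recycle V = (1−0.165)×798.47 = 666.72 tonne/day.

666.7 tonne/day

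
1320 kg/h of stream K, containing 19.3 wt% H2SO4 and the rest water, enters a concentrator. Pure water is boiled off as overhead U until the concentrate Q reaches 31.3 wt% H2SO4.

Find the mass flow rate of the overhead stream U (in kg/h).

506.1 kg/h

H2SO4 is conserved: 1320×0.193 = 254.76 kg/h all reports to the concentrate.
Concentrate = 254.76/(target fraction) = 813.93 kg/h.
Overhead = 1320 − 813.93 = 506.07 kg/h.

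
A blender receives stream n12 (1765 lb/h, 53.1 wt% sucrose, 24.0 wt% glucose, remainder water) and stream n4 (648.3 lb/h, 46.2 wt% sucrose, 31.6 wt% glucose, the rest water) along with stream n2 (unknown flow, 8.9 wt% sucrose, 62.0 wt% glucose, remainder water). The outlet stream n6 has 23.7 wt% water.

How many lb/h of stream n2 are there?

441.6 lb/h

Let n2 be the unknown flow. Total out = 2413.3 + n2.
water balance: 548.11 + 0.291·n2 = 0.237·(2413.3 + n2)
(0.291 − 0.237)·n2 = 0.237×2413.3 − 548.11 = 23.844
n2 = 23.844 / 0.054 = 441.56 lb/h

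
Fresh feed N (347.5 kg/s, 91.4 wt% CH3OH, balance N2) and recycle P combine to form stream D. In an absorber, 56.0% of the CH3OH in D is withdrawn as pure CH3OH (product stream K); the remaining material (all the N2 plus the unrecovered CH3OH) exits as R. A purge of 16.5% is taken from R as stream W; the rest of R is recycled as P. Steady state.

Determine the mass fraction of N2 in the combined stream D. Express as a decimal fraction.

0.265

N2 enters only via N and leaves only via the purge: 347.5×0.086 = 0.165×(N2 in R), and the absorber passes all N2, so N2 in D = N2 in R = 181.12 kg/s.
CH3OH in D: m_A = 347.5×0.914 + (1−0.165)·(1−0.560)·m_A, so m_A = 317.62/0.6326 = 502.08 kg/s.
D = 502.08 + 181.12 = 683.2 kg/s.
N2 fraction in D = 181.12/683.2 = 0.265.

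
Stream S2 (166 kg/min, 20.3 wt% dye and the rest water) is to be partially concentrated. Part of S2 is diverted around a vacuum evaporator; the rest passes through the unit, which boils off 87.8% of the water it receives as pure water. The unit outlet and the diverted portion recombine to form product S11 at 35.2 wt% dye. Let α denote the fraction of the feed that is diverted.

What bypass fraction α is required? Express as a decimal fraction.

0.395

All 166×0.203 = 33.698 kg/min of dye reaches S11, so S11 = 33.698/0.352 = 95.733 kg/min and vapour = 70.267 kg/min.
The evaporator receives (1−α)·166 of feed at 0.797 water and removes 0.878 of that water:
0.878×0.797×(1−α)×166 = 70.267
(1−α) = 70.267/116.16 = 0.6049;  α = 0.3951.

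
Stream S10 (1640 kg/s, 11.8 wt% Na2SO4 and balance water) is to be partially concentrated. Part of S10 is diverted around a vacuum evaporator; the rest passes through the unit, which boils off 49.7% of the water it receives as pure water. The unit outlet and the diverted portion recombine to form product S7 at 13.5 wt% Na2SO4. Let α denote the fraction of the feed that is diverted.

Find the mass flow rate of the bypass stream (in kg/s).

All 1640×0.118 = 193.52 kg/s of Na2SO4 reaches S7, so S7 = 193.52/0.135 = 1433.5 kg/s and vapour = 206.52 kg/s.
The evaporator receives (1−α)·1640 of feed at 0.882 water and removes 0.497 of that water:
0.497×0.882×(1−α)×1640 = 206.52
(1−α) = 206.52/718.9 = 0.2873;  α = 0.7127.
Bypass flow = 0.7127×1640 = 1168.9 kg/s.

1169 kg/s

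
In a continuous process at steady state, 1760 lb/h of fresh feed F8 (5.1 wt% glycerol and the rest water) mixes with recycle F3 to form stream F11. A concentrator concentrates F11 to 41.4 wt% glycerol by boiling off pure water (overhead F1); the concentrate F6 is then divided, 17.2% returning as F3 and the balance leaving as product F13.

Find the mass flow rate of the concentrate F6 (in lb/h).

Overall glycerol balance (none leaves overhead): glycerol in fresh feed = glycerol in product, i.e. 1760×0.051 = (1−0.172)·F6·0.414.
F6 = 89.76/(0.414×0.828) = 261.85 lb/h.

261.8 lb/h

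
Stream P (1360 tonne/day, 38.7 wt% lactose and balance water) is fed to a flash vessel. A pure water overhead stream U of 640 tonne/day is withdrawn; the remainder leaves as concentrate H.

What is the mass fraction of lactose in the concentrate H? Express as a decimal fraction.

0.7310

lactose is not removed: 1360×0.387 = 526.32 tonne/day of lactose enters H.
Concentrate = 1360 − 640 = 720 tonne/day.
Mass fraction = 526.32/720 = 0.7310.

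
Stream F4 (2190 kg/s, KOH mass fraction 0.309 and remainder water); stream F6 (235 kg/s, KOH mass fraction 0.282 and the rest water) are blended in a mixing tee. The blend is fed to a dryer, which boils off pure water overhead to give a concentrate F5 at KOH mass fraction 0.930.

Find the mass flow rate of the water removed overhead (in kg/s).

1626 kg/s

KOH entering = 2190×0.309 + 235×0.282 = 742.98 kg/s.
All KOH reports to F5, so F5 = 742.98/0.930 = 798.9 kg/s.
Total feed = 2425 kg/s; overhead = 2425 − 798.9 = 1626.1 kg/s.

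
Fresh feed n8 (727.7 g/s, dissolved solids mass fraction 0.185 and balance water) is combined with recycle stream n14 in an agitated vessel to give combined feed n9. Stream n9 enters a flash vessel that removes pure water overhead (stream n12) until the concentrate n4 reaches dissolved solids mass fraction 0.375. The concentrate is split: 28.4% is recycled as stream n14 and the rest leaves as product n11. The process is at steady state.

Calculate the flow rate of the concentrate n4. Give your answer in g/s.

501.4 g/s

Overall dissolved solids balance (none leaves overhead): dissolved solids in fresh feed = dissolved solids in product, i.e. 727.7×0.185 = (1−0.284)·n4·0.375.
n4 = 134.62/(0.375×0.716) = 501.39 g/s.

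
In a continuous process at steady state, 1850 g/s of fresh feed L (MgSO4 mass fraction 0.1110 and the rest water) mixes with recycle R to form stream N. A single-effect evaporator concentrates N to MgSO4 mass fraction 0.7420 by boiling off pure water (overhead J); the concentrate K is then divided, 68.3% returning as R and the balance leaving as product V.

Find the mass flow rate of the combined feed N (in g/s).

2446 g/s

Overall MgSO4 balance (none leaves overhead): MgSO4 in fresh feed = MgSO4 in product, i.e. 1850×0.111 = (1−0.683)·K·0.742.
K = 205.35/(0.742×0.317) = 873.03 g/s.
Recycle R = 0.683×873.03 = 596.28 g/s.
Combined feed N = 1850 + 596.28 = 2446.3 g/s.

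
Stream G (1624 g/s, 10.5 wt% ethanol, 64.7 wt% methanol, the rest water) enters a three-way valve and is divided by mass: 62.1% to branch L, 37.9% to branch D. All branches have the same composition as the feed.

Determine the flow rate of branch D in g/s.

Branch D flow = 0.379×1624 = 615.5 g/s.

615.5 g/s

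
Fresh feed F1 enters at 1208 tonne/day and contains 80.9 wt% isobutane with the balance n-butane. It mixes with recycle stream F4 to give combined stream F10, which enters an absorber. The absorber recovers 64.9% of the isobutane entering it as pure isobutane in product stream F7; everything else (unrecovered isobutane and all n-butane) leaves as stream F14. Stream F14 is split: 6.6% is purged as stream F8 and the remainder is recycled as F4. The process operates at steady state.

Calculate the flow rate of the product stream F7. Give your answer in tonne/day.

943.6 tonne/day

isobutane in F10: m_A = 1208×0.809 + (1−0.066)·(1−0.649)·m_A, so m_A = 977.27/0.6722 = 1453.9 tonne/day.
Product F7 = 0.649×1453.9 = 943.59 tonne/day.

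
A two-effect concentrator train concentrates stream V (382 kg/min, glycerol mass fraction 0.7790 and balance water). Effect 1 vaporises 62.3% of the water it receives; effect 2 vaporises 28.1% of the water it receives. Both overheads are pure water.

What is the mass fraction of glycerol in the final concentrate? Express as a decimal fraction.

0.9286

water in feed = 382×0.221 = 84.422 kg/min.
After stage 1: water left = (1−0.623)×84.422 = 31.827; stream total = 329.41 kg/min.
After stage 2: water left = (1−0.281)×31.827 = 22.884; final concentrate = 320.46 kg/min.
glycerol fraction = 297.58/320.46 = 0.9286.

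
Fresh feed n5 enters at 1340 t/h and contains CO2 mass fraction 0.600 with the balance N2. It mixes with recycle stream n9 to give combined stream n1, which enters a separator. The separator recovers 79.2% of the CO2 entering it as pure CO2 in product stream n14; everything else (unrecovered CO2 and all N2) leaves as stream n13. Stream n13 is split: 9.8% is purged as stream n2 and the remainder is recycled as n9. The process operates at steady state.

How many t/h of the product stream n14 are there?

CO2 in n1: m_A = 1340×0.600 + (1−0.098)·(1−0.792)·m_A, so m_A = 804/0.8124 = 989.68 t/h.
Product n14 = 0.792×989.68 = 783.83 t/h.

783.8 t/h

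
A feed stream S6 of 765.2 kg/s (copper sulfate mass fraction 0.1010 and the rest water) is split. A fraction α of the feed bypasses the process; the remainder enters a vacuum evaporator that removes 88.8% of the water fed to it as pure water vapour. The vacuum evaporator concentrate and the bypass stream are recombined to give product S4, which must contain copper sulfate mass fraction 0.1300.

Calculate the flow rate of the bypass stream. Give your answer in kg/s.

551.4 kg/s

All 765.2×0.101 = 77.285 kg/s of copper sulfate reaches S4, so S4 = 77.285/0.130 = 594.5 kg/s and vapour = 170.7 kg/s.
The evaporator receives (1−α)·765.2 of feed at 0.899 water and removes 0.888 of that water:
0.888×0.899×(1−α)×765.2 = 170.7
(1−α) = 170.7/610.87 = 0.2794;  α = 0.7206.
Bypass flow = 0.7206×765.2 = 551.38 kg/s.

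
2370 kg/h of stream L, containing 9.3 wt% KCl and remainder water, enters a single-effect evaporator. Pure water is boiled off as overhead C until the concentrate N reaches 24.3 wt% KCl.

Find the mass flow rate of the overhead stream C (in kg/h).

KCl is conserved: 2370×0.093 = 220.41 kg/h all reports to the concentrate.
Concentrate = 220.41/(target fraction) = 907.04 kg/h.
Overhead = 2370 − 907.04 = 1463 kg/h.

1463 kg/h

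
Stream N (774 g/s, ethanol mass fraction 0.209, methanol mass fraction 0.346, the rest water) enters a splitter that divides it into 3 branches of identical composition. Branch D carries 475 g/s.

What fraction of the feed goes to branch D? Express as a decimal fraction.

Fraction to D = 475/774 = 0.6137.

0.614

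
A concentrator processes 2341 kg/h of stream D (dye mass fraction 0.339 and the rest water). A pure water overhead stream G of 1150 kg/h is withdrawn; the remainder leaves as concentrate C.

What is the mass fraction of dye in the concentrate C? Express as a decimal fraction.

dye is not removed: 2341×0.339 = 793.6 kg/h of dye enters C.
Concentrate = 2341 − 1150 = 1191 kg/h.
Mass fraction = 793.6/1191 = 0.666.

0.666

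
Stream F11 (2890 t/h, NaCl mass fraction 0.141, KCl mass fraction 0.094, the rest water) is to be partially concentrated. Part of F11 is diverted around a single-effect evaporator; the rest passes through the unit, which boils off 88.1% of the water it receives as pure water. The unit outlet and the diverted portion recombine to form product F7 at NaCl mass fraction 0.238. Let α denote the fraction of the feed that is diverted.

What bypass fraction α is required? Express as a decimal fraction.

0.395

All 2890×0.141 = 407.49 t/h of NaCl reaches F7, so F7 = 407.49/0.238 = 1712.1 t/h and vapour = 1177.9 t/h.
The evaporator receives (1−α)·2890 of feed at 0.765 water and removes 0.881 of that water:
0.881×0.765×(1−α)×2890 = 1177.9
(1−α) = 1177.9/1947.8 = 0.6047;  α = 0.3953.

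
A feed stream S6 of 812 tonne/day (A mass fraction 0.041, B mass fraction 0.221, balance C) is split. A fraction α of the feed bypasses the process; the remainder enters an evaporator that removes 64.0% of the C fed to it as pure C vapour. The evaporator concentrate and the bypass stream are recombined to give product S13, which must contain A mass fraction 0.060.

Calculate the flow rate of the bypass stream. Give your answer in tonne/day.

All 812×0.041 = 33.292 tonne/day of A reaches S13, so S13 = 33.292/0.060 = 554.87 tonne/day and vapour = 257.13 tonne/day.
The evaporator receives (1−α)·812 of feed at 0.738 C and removes 0.640 of that C:
0.640×0.738×(1−α)×812 = 257.13
(1−α) = 257.13/383.52 = 0.6704;  α = 0.3296.
Bypass flow = 0.3296×812 = 267.6 tonne/day.

267.6 tonne/day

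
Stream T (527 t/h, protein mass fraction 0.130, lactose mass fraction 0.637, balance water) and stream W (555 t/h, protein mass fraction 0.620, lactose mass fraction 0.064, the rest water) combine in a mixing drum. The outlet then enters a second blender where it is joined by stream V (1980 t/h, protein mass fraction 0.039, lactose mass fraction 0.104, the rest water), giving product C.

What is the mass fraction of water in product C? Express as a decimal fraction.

Overall, product flow = 3062 t/h.
water in = 527×0.233 + 555×0.316 + 1980×0.857 = 1995 t/h.
water fraction in C = 0.652.

0.652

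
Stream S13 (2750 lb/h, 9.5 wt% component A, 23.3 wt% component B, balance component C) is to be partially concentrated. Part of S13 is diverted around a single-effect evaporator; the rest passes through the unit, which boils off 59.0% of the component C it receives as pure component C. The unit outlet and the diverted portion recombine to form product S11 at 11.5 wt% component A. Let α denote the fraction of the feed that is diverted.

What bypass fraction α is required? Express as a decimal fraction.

0.561

All 2750×0.095 = 261.25 lb/h of component A reaches S11, so S11 = 261.25/0.115 = 2271.7 lb/h and vapour = 478.26 lb/h.
The evaporator receives (1−α)·2750 of feed at 0.672 component C and removes 0.590 of that component C:
0.590×0.672×(1−α)×2750 = 478.26
(1−α) = 478.26/1090.3 = 0.4386;  α = 0.5614.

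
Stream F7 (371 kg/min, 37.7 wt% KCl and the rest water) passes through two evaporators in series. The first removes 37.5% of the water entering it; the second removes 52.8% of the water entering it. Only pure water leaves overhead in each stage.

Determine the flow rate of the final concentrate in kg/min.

208.1 kg/min

water in feed = 371×0.623 = 231.13 kg/min.
After stage 1: water left = (1−0.375)×231.13 = 144.46; stream total = 284.33 kg/min.
After stage 2: water left = (1−0.528)×144.46 = 68.184; final concentrate = 208.05 kg/min.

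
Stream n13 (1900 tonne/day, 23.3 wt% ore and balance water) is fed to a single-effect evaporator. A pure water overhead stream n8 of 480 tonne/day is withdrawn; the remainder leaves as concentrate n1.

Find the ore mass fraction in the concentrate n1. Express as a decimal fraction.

ore is not removed: 1900×0.233 = 442.7 tonne/day of ore enters n1.
Concentrate = 1900 − 480 = 1420 tonne/day.
Mass fraction = 442.7/1420 = 0.312.

0.312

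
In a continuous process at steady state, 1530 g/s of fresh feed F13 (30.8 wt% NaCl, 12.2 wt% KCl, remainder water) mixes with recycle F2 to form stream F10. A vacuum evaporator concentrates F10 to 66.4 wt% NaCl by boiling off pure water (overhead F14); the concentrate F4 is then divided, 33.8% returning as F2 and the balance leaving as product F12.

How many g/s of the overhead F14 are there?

Overall NaCl balance (none leaves overhead): NaCl in fresh feed = NaCl in product, i.e. 1530×0.308 = (1−0.338)·F4·0.664.
F4 = 471.24/(0.664×0.662) = 1072.1 g/s.
Recycle F2 = 0.338×1072.1 = 362.35 g/s.
Combined feed F10 = 1530 + 362.35 = 1892.4 g/s.
Overhead F14 = F10 − F4 = 1892.4 − 1072.1 = 820.3 g/s.

820.3 g/s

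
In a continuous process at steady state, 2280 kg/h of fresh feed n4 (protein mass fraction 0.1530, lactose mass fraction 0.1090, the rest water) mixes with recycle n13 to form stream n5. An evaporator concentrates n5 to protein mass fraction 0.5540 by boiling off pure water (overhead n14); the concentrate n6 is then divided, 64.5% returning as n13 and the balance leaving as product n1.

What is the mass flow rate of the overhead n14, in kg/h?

Overall protein balance (none leaves overhead): protein in fresh feed = protein in product, i.e. 2280×0.153 = (1−0.645)·n6·0.554.
n6 = 348.84/(0.554×0.355) = 1773.7 kg/h.
Recycle n13 = 0.645×1773.7 = 1144.1 kg/h.
Combined feed n5 = 2280 + 1144.1 = 3424.1 kg/h.
Overhead n14 = n5 − n6 = 3424.1 − 1773.7 = 1650.3 kg/h.

1650 kg/h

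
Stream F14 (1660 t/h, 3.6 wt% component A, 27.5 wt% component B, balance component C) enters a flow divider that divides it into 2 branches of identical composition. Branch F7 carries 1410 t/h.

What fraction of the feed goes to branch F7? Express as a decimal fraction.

Fraction to F7 = 1410/1660 = 0.8494.

0.849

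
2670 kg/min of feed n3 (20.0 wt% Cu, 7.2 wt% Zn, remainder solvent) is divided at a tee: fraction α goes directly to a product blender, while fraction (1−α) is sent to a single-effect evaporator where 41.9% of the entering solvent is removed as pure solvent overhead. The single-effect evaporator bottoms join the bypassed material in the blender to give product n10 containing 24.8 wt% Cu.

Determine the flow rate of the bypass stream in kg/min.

975.8 kg/min

All 2670×0.200 = 534 kg/min of Cu reaches n10, so n10 = 534/0.248 = 2153.2 kg/min and vapour = 516.77 kg/min.
The evaporator receives (1−α)·2670 of feed at 0.728 solvent and removes 0.419 of that solvent:
0.419×0.728×(1−α)×2670 = 516.77
(1−α) = 516.77/814.44 = 0.6345;  α = 0.3655.
Bypass flow = 0.3655×2670 = 975.84 kg/min.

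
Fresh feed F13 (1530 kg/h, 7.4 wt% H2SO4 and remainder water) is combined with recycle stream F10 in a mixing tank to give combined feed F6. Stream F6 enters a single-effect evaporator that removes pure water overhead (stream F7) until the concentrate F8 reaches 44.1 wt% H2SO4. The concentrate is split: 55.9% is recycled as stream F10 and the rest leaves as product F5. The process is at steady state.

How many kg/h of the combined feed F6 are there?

1855 kg/h

Overall H2SO4 balance (none leaves overhead): H2SO4 in fresh feed = H2SO4 in product, i.e. 1530×0.074 = (1−0.559)·F8·0.441.
F8 = 113.22/(0.441×0.441) = 582.16 kg/h.
Recycle F10 = 0.559×582.16 = 325.43 kg/h.
Combined feed F6 = 1530 + 325.43 = 1855.4 kg/h.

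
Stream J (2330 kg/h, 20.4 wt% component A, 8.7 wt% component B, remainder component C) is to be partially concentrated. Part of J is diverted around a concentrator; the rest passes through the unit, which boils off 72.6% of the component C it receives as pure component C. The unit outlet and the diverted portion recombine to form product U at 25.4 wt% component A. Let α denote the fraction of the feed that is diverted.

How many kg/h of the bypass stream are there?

1439 kg/h

All 2330×0.204 = 475.32 kg/h of component A reaches U, so U = 475.32/0.254 = 1871.3 kg/h and vapour = 458.66 kg/h.
The evaporator receives (1−α)·2330 of feed at 0.709 component C and removes 0.726 of that component C:
0.726×0.709×(1−α)×2330 = 458.66
(1−α) = 458.66/1199.3 = 0.3824;  α = 0.6176.
Bypass flow = 0.6176×2330 = 1438.9 kg/h.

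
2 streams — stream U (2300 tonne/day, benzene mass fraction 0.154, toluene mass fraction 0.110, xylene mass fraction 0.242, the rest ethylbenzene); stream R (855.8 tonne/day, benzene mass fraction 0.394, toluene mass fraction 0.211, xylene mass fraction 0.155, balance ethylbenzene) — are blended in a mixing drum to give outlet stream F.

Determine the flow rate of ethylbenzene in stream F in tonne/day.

1342 tonne/day

ethylbenzene out = ethylbenzene in = 2300×0.494 + 855.8×0.240 = 1341.6 tonne/day.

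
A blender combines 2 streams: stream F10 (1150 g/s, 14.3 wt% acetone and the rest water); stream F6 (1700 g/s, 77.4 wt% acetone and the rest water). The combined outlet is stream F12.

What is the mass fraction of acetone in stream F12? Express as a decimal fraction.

0.519

Total flow out = 1150 + 1700 = 2850 g/s.
acetone in = 1150×0.143 + 1700×0.774 = 1480.2 g/s.
acetone mass fraction in F12 = 1480.2/2850 = 0.519.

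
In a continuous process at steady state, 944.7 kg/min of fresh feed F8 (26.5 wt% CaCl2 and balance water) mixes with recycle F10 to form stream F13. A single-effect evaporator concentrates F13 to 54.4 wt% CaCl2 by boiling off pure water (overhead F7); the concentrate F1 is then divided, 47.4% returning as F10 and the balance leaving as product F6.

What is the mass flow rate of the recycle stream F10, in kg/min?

Overall CaCl2 balance (none leaves overhead): CaCl2 in fresh feed = CaCl2 in product, i.e. 944.7×0.265 = (1−0.474)·F1·0.544.
F1 = 250.35/(0.544×0.526) = 874.89 kg/min.
Recycle F10 = 0.474×874.89 = 414.7 kg/min.

414.7 kg/min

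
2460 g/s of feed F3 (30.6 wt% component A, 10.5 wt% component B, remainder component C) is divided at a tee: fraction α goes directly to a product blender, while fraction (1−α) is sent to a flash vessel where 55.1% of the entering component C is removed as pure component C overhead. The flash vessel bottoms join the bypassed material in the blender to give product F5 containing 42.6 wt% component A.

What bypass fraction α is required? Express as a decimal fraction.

0.132

All 2460×0.306 = 752.76 g/s of component A reaches F5, so F5 = 752.76/0.426 = 1767 g/s and vapour = 692.96 g/s.
The evaporator receives (1−α)·2460 of feed at 0.589 component C and removes 0.551 of that component C:
0.551×0.589×(1−α)×2460 = 692.96
(1−α) = 692.96/798.37 = 0.8680;  α = 0.1320.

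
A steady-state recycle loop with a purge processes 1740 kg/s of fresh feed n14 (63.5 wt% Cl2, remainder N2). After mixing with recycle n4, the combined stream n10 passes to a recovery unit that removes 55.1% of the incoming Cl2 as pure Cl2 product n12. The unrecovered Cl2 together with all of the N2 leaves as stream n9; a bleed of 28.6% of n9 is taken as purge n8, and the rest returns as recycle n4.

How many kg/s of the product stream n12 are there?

Cl2 in n10: m_A = 1740×0.635 + (1−0.286)·(1−0.551)·m_A, so m_A = 1104.9/0.6794 = 1626.3 kg/s.
Product n12 = 0.551×1626.3 = 896.07 kg/s.

896.1 kg/s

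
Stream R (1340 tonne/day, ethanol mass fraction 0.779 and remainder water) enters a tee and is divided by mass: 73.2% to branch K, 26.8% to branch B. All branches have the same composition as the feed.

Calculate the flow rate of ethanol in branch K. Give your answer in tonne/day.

Branch K total = 0.732×1340 = 980.88 tonne/day.
ethanol in K = 0.779×980.88 = 764.11 tonne/day.

764.1 tonne/day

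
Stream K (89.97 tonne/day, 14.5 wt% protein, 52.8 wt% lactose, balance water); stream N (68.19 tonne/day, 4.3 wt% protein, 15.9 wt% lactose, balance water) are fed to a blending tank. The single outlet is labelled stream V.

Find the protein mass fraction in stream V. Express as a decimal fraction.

Total flow out = 89.97 + 68.19 = 158.16 tonne/day.
protein in = 89.97×0.145 + 68.19×0.043 = 15.978 tonne/day.
protein mass fraction in V = 15.978/158.16 = 0.101.

0.101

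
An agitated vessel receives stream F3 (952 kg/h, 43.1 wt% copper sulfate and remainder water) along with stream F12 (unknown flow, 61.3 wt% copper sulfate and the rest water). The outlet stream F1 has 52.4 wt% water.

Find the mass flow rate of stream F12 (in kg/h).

Let F12 be the unknown flow. Total out = 952 + F12.
water balance: 541.69 + 0.387·F12 = 0.524·(952 + F12)
(0.387 − 0.524)·F12 = 0.524×952 − 541.69 = -42.84
F12 = -42.84 / -0.137 = 312.7 kg/h

312.7 kg/h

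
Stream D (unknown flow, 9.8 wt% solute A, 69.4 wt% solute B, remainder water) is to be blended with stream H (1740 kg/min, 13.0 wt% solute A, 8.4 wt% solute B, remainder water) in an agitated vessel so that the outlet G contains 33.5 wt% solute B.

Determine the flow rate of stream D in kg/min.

Let D be the unknown flow. Total out = 1740 + D.
solute B balance: 146.16 + 0.694·D = 0.335·(1740 + D)
(0.694 − 0.335)·D = 0.335×1740 − 146.16 = 436.74
D = 436.74 / 0.359 = 1216.5 kg/min

1217 kg/min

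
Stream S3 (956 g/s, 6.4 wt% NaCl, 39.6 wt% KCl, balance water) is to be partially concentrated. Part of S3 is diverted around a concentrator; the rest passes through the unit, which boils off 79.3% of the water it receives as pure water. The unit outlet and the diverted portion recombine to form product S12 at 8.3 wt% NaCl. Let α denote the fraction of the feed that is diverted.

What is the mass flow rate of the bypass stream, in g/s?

444.9 g/s

All 956×0.064 = 61.184 g/s of NaCl reaches S12, so S12 = 61.184/0.083 = 737.16 g/s and vapour = 218.84 g/s.
The evaporator receives (1−α)·956 of feed at 0.540 water and removes 0.793 of that water:
0.793×0.540×(1−α)×956 = 218.84
(1−α) = 218.84/409.38 = 0.5346;  α = 0.4654.
Bypass flow = 0.4654×956 = 444.95 g/s.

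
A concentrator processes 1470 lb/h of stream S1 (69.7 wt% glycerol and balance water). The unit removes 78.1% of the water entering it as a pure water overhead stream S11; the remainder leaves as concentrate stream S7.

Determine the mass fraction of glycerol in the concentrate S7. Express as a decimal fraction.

0.913

glycerol is not removed: 1470×0.697 = 1024.6 lb/h of glycerol enters S7.
water entering = 1470×0.303 = 445.41 lb/h; overhead removed = 0.781×445.41 = 347.87 lb/h.
Concentrate = 1470 − 347.87 = 1122.1 lb/h.
Mass fraction = 1024.6/1122.1 = 0.913.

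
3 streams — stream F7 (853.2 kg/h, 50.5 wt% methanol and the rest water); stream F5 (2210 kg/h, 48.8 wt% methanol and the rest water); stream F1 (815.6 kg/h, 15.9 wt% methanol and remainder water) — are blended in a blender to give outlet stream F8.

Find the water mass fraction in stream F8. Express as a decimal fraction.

Total flow out = 853.2 + 2210 + 815.6 = 3878.8 kg/h.
water in = 853.2×0.495 + 2210×0.512 + 815.6×0.841 = 2239.8 kg/h.
water mass fraction in F8 = 2239.8/3878.8 = 0.5774.

0.5774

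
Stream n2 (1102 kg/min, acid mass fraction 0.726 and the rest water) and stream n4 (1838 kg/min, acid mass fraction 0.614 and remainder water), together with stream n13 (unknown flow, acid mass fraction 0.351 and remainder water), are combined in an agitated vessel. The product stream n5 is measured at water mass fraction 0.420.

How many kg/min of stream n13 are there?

Let n13 be the unknown flow. Total out = 2940 + n13.
water balance: 1011.4 + 0.649·n13 = 0.420·(2940 + n13)
(0.649 − 0.420)·n13 = 0.420×2940 − 1011.4 = 223.38
n13 = 223.38 / 0.229 = 975.48 kg/min

975.5 kg/min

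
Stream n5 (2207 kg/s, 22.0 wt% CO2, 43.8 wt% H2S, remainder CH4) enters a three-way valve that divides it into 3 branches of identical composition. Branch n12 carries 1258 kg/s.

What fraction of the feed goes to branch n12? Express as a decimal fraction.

Fraction to n12 = 1258/2207 = 0.5700.

0.570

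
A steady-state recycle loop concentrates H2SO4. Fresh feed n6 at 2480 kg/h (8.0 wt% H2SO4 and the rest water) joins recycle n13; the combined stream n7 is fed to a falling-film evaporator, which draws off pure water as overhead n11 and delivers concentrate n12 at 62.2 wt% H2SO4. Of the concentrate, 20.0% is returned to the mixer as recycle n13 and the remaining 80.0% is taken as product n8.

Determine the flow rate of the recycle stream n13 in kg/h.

Overall H2SO4 balance (none leaves overhead): H2SO4 in fresh feed = H2SO4 in product, i.e. 2480×0.080 = (1−0.200)·n12·0.622.
n12 = 198.4/(0.622×0.800) = 398.71 kg/h.
Recycle n13 = 0.200×398.71 = 79.743 kg/h.

79.74 kg/h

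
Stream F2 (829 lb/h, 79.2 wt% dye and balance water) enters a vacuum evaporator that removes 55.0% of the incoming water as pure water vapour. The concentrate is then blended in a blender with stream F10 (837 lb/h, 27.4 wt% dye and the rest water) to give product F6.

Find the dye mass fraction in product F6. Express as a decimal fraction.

Vapour removed = 0.550×0.208×829 = 94.838 lb/h; concentrate = 734.16 lb/h.
dye reaching the mixer = 656.57 (from concentrate) + 837×0.274 = 885.91 lb/h.
Product flow = 734.16 + 837 = 1571.2 lb/h; dye fraction = 0.564.

0.564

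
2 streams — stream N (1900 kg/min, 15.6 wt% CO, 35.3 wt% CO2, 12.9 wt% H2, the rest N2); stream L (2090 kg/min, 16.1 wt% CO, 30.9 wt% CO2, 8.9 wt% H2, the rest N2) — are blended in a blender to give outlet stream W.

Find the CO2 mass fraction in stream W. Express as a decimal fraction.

Total flow out = 1900 + 2090 = 3990 kg/min.
CO2 in = 1900×0.353 + 2090×0.309 = 1316.5 kg/min.
CO2 mass fraction in W = 1316.5/3990 = 0.3300.

0.3300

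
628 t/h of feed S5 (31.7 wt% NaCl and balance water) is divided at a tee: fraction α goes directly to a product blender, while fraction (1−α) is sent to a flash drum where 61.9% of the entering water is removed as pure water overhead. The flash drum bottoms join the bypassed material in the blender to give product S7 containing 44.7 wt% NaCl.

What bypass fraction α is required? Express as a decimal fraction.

All 628×0.317 = 199.08 t/h of NaCl reaches S7, so S7 = 199.08/0.447 = 445.36 t/h and vapour = 182.64 t/h.
The evaporator receives (1−α)·628 of feed at 0.683 water and removes 0.619 of that water:
0.619×0.683×(1−α)×628 = 182.64
(1−α) = 182.64/265.5 = 0.6879;  α = 0.3121.

0.312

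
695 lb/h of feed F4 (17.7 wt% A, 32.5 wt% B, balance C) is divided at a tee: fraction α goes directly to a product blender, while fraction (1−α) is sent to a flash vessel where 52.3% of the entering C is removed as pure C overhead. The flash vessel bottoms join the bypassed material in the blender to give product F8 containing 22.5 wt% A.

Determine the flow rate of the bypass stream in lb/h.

All 695×0.177 = 123.02 lb/h of A reaches F8, so F8 = 123.02/0.225 = 546.73 lb/h and vapour = 148.27 lb/h.
The evaporator receives (1−α)·695 of feed at 0.498 C and removes 0.523 of that C:
0.523×0.498×(1−α)×695 = 148.27
(1−α) = 148.27/181.02 = 0.8191;  α = 0.1809.
Bypass flow = 0.1809×695 = 125.74 lb/h.

125.7 lb/h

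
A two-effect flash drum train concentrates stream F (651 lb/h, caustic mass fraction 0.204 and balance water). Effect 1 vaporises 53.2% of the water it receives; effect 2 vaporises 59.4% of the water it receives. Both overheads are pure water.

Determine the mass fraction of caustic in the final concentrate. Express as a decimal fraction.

0.574

water in feed = 651×0.796 = 518.2 lb/h.
After stage 1: water left = (1−0.532)×518.2 = 242.52; stream total = 375.32 lb/h.
After stage 2: water left = (1−0.594)×242.52 = 98.461; final concentrate = 231.27 lb/h.
caustic fraction = 132.8/231.27 = 0.574.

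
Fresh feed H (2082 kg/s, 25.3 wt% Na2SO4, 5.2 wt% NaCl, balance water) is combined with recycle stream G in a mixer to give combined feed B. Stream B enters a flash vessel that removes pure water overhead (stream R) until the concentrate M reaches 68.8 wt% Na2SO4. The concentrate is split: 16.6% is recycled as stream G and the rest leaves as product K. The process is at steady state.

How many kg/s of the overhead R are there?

Overall Na2SO4 balance (none leaves overhead): Na2SO4 in fresh feed = Na2SO4 in product, i.e. 2082×0.253 = (1−0.166)·M·0.688.
M = 526.75/(0.688×0.834) = 918.01 kg/s.
Recycle G = 0.166×918.01 = 152.39 kg/s.
Combined feed B = 2082 + 152.39 = 2234.4 kg/s.
Overhead R = B − M = 2234.4 − 918.01 = 1316.4 kg/s.

1316 kg/s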